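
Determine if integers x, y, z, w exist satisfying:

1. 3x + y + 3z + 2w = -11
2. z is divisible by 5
Yes

Take x = 0, y = 1, z = 0, w = -6. Substituting into each constraint:
  (1) 3(0) + 1 + 3(0) + 2(-6) = -11 ✓
  (2) 0 = 5 × 0, remainder 0 ✓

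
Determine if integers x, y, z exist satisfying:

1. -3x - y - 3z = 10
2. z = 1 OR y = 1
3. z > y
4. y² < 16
Yes

Take x = -4, y = -1, z = 1. Substituting into each constraint:
  (1) -3(-4) + 1 - 3(1) = 10 ✓
  (2) z = 1, target 1 ✓ (first branch holds)
  (3) 1 > -1 ✓
  (4) y² = (-1)² = 1, and 1 < 16 ✓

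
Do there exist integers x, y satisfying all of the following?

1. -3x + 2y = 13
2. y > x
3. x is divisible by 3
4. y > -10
Yes

Take x = -3, y = 2. Substituting into each constraint:
  (1) -3(-3) + 2(2) = 13 ✓
  (2) 2 > -3 ✓
  (3) -3 = 3 × -1, remainder 0 ✓
  (4) 2 > -10 ✓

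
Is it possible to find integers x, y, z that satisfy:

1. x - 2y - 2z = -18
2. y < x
Yes

Take x = 2, y = 1, z = 9. Substituting into each constraint:
  (1) 2 - 2(1) - 2(9) = -18 ✓
  (2) 1 < 2 ✓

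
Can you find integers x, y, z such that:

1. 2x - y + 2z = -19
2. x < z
Yes

Take x = 0, y = 21, z = 1. Substituting into each constraint:
  (1) 2(0) + (-21) + 2(1) = -19 ✓
  (2) 0 < 1 ✓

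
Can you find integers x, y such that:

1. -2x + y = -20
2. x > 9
Yes

Take x = 10, y = 0. Substituting into each constraint:
  (1) -2(10) + 0 = -20 ✓
  (2) 10 > 9 ✓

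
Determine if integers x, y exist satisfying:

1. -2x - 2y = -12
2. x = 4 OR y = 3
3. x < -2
No

The full constraint system is jointly infeasible over the integers. Each constraint and what it forces:

  - -2x - 2y = -12: is a linear equation tying the variables together
  - x = 4 OR y = 3: forces a choice: either x = 4 or y = 3
  - x < -2: bounds one variable relative to a constant

Split on the disjunction (x = 4 OR y = 3):
  • If x = 4: this contradicts the bound x ≤ -3.
  • If y = 3: the equation forces x = 3, which contradicts the bound x ≤ -3.
Both branches are infeasible, so the system has no integer solution.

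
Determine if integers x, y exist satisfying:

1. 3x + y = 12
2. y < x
Yes

Take x = 4, y = 0. Substituting into each constraint:
  (1) 3(4) + 0 = 12 ✓
  (2) 0 < 4 ✓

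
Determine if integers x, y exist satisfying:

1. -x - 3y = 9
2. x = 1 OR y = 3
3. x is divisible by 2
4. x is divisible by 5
No

A contradictory subset is {-x - 3y = 9, x = 1 OR y = 3, x is divisible by 5}. No integer assignment can satisfy these jointly:

  - -x - 3y = 9: is a linear equation tying the variables together
  - x = 1 OR y = 3: forces a choice: either x = 1 or y = 3
  - x is divisible by 5: restricts x to multiples of 5

Split on the disjunction (x = 1 OR y = 3):
  • If x = 1: this contradicts the divisibility constraint — 1 is not a multiple of 5.
  • If y = 3: with y = 3, writing x = 5x', every remaining term of the linear equation is divisible by 5, so the left side is ≡ 0 (mod 5); but the right side 18 ≡ 3 (mod 5). No integers can satisfy it.
Both branches are infeasible, so the system has no integer solution.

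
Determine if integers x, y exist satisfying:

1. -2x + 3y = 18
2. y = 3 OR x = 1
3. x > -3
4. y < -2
No

A contradictory subset is {-2x + 3y = 18, x > -3, y < -2}. No integer assignment can satisfy these jointly:

  - -2x + 3y = 18: is a linear equation tying the variables together
  - x > -3: bounds one variable relative to a constant
  - y < -2: bounds one variable relative to a constant

Range argument: with x ∈ [-2, ∞], y ∈ [−∞, -3], the left side of the equation is at most -5, but the right side is 18 > -5. No integer solution exists.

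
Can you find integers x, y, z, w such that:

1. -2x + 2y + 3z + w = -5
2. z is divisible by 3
Yes

Take x = 0, y = 0, z = 0, w = -5. Substituting into each constraint:
  (1) -2(0) + 2(0) + 3(0) + (-5) = -5 ✓
  (2) 0 = 3 × 0, remainder 0 ✓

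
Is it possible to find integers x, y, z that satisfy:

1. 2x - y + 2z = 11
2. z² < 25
Yes

Take x = 0, y = -11, z = 0. Substituting into each constraint:
  (1) 2(0) + 11 + 2(0) = 11 ✓
  (2) z² = (0)² = 0, and 0 < 25 ✓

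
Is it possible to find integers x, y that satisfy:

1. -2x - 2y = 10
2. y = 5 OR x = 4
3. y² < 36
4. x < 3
Yes

Take x = -10, y = 5. Substituting into each constraint:
  (1) -2(-10) - 2(5) = 10 ✓
  (2) y = 5, target 5 ✓ (first branch holds)
  (3) y² = (5)² = 25, and 25 < 36 ✓
  (4) -10 < 3 ✓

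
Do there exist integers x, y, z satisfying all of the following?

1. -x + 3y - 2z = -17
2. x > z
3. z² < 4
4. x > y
Yes

Take x = 2, y = -5, z = 0. Substituting into each constraint:
  (1) (-2) + 3(-5) - 2(0) = -17 ✓
  (2) 2 > 0 ✓
  (3) z² = (0)² = 0, and 0 < 4 ✓
  (4) 2 > -5 ✓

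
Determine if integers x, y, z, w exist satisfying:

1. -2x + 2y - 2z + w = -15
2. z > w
Yes

Take x = 6, y = 0, z = 2, w = 1. Substituting into each constraint:
  (1) -2(6) + 2(0) - 2(2) + 1 = -15 ✓
  (2) 2 > 1 ✓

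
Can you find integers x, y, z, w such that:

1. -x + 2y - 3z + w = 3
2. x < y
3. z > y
Yes

Take x = -1, y = 0, z = 1, w = 5. Substituting into each constraint:
  (1) 1 + 2(0) - 3(1) + 5 = 3 ✓
  (2) -1 < 0 ✓
  (3) 1 > 0 ✓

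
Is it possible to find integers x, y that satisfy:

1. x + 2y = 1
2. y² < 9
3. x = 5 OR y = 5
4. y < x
Yes

Take x = 5, y = -2. Substituting into each constraint:
  (1) 5 + 2(-2) = 1 ✓
  (2) y² = (-2)² = 4, and 4 < 9 ✓
  (3) x = 5, target 5 ✓ (first branch holds)
  (4) -2 < 5 ✓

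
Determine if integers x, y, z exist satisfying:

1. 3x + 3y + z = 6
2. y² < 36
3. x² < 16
Yes

Take x = 2, y = 0, z = 0. Substituting into each constraint:
  (1) 3(2) + 3(0) + 0 = 6 ✓
  (2) y² = (0)² = 0, and 0 < 36 ✓
  (3) x² = (2)² = 4, and 4 < 16 ✓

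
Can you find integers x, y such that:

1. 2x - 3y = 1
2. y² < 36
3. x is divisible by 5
Yes

Take x = 5, y = 3. Substituting into each constraint:
  (1) 2(5) - 3(3) = 1 ✓
  (2) y² = (3)² = 9, and 9 < 36 ✓
  (3) 5 = 5 × 1, remainder 0 ✓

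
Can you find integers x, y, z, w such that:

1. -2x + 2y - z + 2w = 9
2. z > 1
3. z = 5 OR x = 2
Yes

Take x = 0, y = 0, z = 5, w = 7. Substituting into each constraint:
  (1) -2(0) + 2(0) + (-5) + 2(7) = 9 ✓
  (2) 5 > 1 ✓
  (3) z = 5, target 5 ✓ (first branch holds)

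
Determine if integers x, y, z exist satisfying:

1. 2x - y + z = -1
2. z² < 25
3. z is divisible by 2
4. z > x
Yes

Take x = -1, y = -1, z = 0. Substituting into each constraint:
  (1) 2(-1) + 1 + 0 = -1 ✓
  (2) z² = (0)² = 0, and 0 < 25 ✓
  (3) 0 = 2 × 0, remainder 0 ✓
  (4) 0 > -1 ✓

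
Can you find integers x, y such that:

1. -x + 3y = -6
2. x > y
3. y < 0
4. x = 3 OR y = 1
Yes

Take x = 3, y = -1. Substituting into each constraint:
  (1) (-3) + 3(-1) = -6 ✓
  (2) 3 > -1 ✓
  (3) -1 < 0 ✓
  (4) x = 3, target 3 ✓ (first branch holds)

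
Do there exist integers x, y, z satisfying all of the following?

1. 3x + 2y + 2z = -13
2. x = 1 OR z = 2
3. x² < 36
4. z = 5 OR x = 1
Yes

Take x = 1, y = -8, z = 0. Substituting into each constraint:
  (1) 3(1) + 2(-8) + 2(0) = -13 ✓
  (2) x = 1, target 1 ✓ (first branch holds)
  (3) x² = (1)² = 1, and 1 < 36 ✓
  (4) x = 1, target 1 ✓ (second branch holds)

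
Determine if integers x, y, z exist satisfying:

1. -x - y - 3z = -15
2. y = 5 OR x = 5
Yes

Take x = 5, y = 4, z = 2. Substituting into each constraint:
  (1) (-5) + (-4) - 3(2) = -15 ✓
  (2) x = 5, target 5 ✓ (second branch holds)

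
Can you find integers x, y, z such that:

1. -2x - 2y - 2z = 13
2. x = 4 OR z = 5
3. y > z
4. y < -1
No

Even the single constraint (-2x - 2y - 2z = 13) is infeasible over the integers.

  - -2x - 2y - 2z = 13: every term on the left is divisible by 2, so the LHS ≡ 0 (mod 2), but the RHS 13 is not — no integer solution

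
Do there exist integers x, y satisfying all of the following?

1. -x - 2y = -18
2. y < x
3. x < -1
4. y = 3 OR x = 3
No

A contradictory subset is {-x - 2y = -18, y < x, x < -1}. No integer assignment can satisfy these jointly:

  - -x - 2y = -18: is a linear equation tying the variables together
  - y < x: bounds one variable relative to another variable
  - x < -1: bounds one variable relative to a constant

Propagating the comparison: y < x and x ≤ -2 give y ≤ -3. Range argument: with x ∈ [−∞, -2], y ∈ [−∞, -3], the left side of the equation is at least 8, but the right side is -18 < 8. No integer solution exists.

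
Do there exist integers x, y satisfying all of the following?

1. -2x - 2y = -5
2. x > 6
No

Even the single constraint (-2x - 2y = -5) is infeasible over the integers.

  - -2x - 2y = -5: every term on the left is divisible by 2, so the LHS ≡ 0 (mod 2), but the RHS -5 is not — no integer solution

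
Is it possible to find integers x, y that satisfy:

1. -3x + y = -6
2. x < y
Yes

Take x = 4, y = 6. Substituting into each constraint:
  (1) -3(4) + 6 = -6 ✓
  (2) 4 < 6 ✓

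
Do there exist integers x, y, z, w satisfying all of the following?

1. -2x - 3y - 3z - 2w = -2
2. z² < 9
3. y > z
Yes

Take x = 4, y = 0, z = -2, w = 0. Substituting into each constraint:
  (1) -2(4) - 3(0) - 3(-2) - 2(0) = -2 ✓
  (2) z² = (-2)² = 4, and 4 < 9 ✓
  (3) 0 > -2 ✓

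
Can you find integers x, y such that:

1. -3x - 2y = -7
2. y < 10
Yes

Take x = 1, y = 2. Substituting into each constraint:
  (1) -3(1) - 2(2) = -7 ✓
  (2) 2 < 10 ✓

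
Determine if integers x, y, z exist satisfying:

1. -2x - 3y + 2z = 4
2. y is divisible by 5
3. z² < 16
Yes

Take x = 0, y = 0, z = 2. Substituting into each constraint:
  (1) -2(0) - 3(0) + 2(2) = 4 ✓
  (2) 0 = 5 × 0, remainder 0 ✓
  (3) z² = (2)² = 4, and 4 < 16 ✓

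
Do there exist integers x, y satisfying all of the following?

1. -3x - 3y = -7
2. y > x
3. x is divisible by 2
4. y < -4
No

Even the single constraint (-3x - 3y = -7) is infeasible over the integers.

  - -3x - 3y = -7: every term on the left is divisible by 3, so the LHS ≡ 0 (mod 3), but the RHS -7 is not — no integer solution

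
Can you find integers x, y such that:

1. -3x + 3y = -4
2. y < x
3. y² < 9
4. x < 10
No

Even the single constraint (-3x + 3y = -4) is infeasible over the integers.

  - -3x + 3y = -4: every term on the left is divisible by 3, so the LHS ≡ 0 (mod 3), but the RHS -4 is not — no integer solution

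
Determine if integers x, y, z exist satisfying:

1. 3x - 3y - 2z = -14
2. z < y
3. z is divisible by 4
Yes

Take x = -2, y = 8, z = -8. Substituting into each constraint:
  (1) 3(-2) - 3(8) - 2(-8) = -14 ✓
  (2) -8 < 8 ✓
  (3) -8 = 4 × -2, remainder 0 ✓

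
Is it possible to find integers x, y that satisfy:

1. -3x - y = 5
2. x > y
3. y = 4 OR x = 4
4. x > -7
Yes

Take x = 4, y = -17. Substituting into each constraint:
  (1) -3(4) + 17 = 5 ✓
  (2) 4 > -17 ✓
  (3) x = 4, target 4 ✓ (second branch holds)
  (4) 4 > -7 ✓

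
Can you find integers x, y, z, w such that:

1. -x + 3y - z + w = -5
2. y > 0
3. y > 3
Yes

Take x = 0, y = 4, z = 17, w = 0. Substituting into each constraint:
  (1) 0 + 3(4) + (-17) + 0 = -5 ✓
  (2) 4 > 0 ✓
  (3) 4 > 3 ✓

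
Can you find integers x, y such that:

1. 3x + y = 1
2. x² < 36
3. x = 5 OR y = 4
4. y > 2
Yes

Take x = -1, y = 4. Substituting into each constraint:
  (1) 3(-1) + 4 = 1 ✓
  (2) x² = (-1)² = 1, and 1 < 36 ✓
  (3) y = 4, target 4 ✓ (second branch holds)
  (4) 4 > 2 ✓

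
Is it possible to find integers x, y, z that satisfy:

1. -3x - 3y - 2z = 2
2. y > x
Yes

Take x = 0, y = 2, z = -4. Substituting into each constraint:
  (1) -3(0) - 3(2) - 2(-4) = 2 ✓
  (2) 2 > 0 ✓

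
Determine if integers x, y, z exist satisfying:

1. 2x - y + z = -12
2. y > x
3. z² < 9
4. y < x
No

A contradictory subset is {y > x, y < x}. No integer assignment can satisfy these jointly:

  - y > x: bounds one variable relative to another variable
  - y < x: bounds one variable relative to another variable

Direct contradiction: y > x and x > y cannot both hold.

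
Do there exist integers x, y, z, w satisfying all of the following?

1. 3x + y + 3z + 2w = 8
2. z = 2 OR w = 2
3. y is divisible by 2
Yes

Take x = 0, y = 0, z = 2, w = 1. Substituting into each constraint:
  (1) 3(0) + 0 + 3(2) + 2(1) = 8 ✓
  (2) z = 2, target 2 ✓ (first branch holds)
  (3) 0 = 2 × 0, remainder 0 ✓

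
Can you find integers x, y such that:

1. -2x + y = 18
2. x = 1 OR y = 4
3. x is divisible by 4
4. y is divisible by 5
No

The full constraint system is jointly infeasible over the integers. Each constraint and what it forces:

  - -2x + y = 18: is a linear equation tying the variables together
  - x = 1 OR y = 4: forces a choice: either x = 1 or y = 4
  - x is divisible by 4: restricts x to multiples of 4
  - y is divisible by 5: restricts y to multiples of 5

Split on the disjunction (x = 1 OR y = 4):
  • If x = 1: this contradicts the divisibility constraint — 1 is not a multiple of 4.
  • If y = 4: this contradicts the divisibility constraint — 4 is not a multiple of 5.
Both branches are infeasible, so the system has no integer solution.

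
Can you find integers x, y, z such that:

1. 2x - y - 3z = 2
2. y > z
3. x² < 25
Yes

Take x = -2, y = 0, z = -2. Substituting into each constraint:
  (1) 2(-2) + 0 - 3(-2) = 2 ✓
  (2) 0 > -2 ✓
  (3) x² = (-2)² = 4, and 4 < 25 ✓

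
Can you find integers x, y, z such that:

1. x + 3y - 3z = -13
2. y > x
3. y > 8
Yes

Take x = -1, y = 9, z = 13. Substituting into each constraint:
  (1) (-1) + 3(9) - 3(13) = -13 ✓
  (2) 9 > -1 ✓
  (3) 9 > 8 ✓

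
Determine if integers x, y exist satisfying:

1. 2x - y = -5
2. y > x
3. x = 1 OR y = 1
Yes

Take x = 1, y = 7. Substituting into each constraint:
  (1) 2(1) + (-7) = -5 ✓
  (2) 7 > 1 ✓
  (3) x = 1, target 1 ✓ (first branch holds)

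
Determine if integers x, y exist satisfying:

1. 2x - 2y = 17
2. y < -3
No

Even the single constraint (2x - 2y = 17) is infeasible over the integers.

  - 2x - 2y = 17: every term on the left is divisible by 2, so the LHS ≡ 0 (mod 2), but the RHS 17 is not — no integer solution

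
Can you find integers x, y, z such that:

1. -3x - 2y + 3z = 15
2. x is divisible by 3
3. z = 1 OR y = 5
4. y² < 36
Yes

Take x = -6, y = 3, z = 1. Substituting into each constraint:
  (1) -3(-6) - 2(3) + 3(1) = 15 ✓
  (2) -6 = 3 × -2, remainder 0 ✓
  (3) z = 1, target 1 ✓ (first branch holds)
  (4) y² = (3)² = 9, and 9 < 36 ✓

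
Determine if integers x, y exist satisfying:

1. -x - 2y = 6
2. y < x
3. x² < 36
Yes

Take x = 0, y = -3. Substituting into each constraint:
  (1) 0 - 2(-3) = 6 ✓
  (2) -3 < 0 ✓
  (3) x² = (0)² = 0, and 0 < 36 ✓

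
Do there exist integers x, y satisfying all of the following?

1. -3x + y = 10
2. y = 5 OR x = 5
Yes

Take x = 5, y = 25. Substituting into each constraint:
  (1) -3(5) + 25 = 10 ✓
  (2) x = 5, target 5 ✓ (second branch holds)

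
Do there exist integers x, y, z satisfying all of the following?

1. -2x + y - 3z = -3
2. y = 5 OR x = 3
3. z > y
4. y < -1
Yes

Take x = 3, y = -3, z = -2. Substituting into each constraint:
  (1) -2(3) + (-3) - 3(-2) = -3 ✓
  (2) x = 3, target 3 ✓ (second branch holds)
  (3) -2 > -3 ✓
  (4) -3 < -1 ✓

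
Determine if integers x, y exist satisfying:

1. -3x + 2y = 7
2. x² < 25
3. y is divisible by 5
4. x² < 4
Yes

Take x = 1, y = 5. Substituting into each constraint:
  (1) -3(1) + 2(5) = 7 ✓
  (2) x² = (1)² = 1, and 1 < 25 ✓
  (3) 5 = 5 × 1, remainder 0 ✓
  (4) x² = (1)² = 1, and 1 < 4 ✓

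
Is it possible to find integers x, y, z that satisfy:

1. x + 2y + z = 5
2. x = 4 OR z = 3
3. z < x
Yes

Take x = 4, y = -1, z = 3. Substituting into each constraint:
  (1) 4 + 2(-1) + 3 = 5 ✓
  (2) x = 4, target 4 ✓ (first branch holds)
  (3) 3 < 4 ✓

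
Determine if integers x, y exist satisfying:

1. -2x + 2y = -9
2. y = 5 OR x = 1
No

Even the single constraint (-2x + 2y = -9) is infeasible over the integers.

  - -2x + 2y = -9: every term on the left is divisible by 2, so the LHS ≡ 0 (mod 2), but the RHS -9 is not — no integer solution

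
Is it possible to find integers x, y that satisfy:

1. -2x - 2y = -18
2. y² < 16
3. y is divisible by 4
Yes

Take x = 9, y = 0. Substituting into each constraint:
  (1) -2(9) - 2(0) = -18 ✓
  (2) y² = (0)² = 0, and 0 < 16 ✓
  (3) 0 = 4 × 0, remainder 0 ✓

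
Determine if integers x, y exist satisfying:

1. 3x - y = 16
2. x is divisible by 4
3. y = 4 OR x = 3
No

The full constraint system is jointly infeasible over the integers. Each constraint and what it forces:

  - 3x - y = 16: is a linear equation tying the variables together
  - x is divisible by 4: restricts x to multiples of 4
  - y = 4 OR x = 3: forces a choice: either y = 4 or x = 3

Split on the disjunction (y = 4 OR x = 3):
  • If y = 4: with y = 4, writing x = 4x', every remaining term of the linear equation is divisible by 12, so the left side is ≡ 0 (mod 12); but the right side 20 ≡ 8 (mod 12). No integers can satisfy it.
  • If x = 3: this contradicts the divisibility constraint — 3 is not a multiple of 4.
Both branches are infeasible, so the system has no integer solution.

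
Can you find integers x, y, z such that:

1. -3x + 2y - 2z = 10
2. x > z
Yes

Take x = 2, y = 9, z = 1. Substituting into each constraint:
  (1) -3(2) + 2(9) - 2(1) = 10 ✓
  (2) 2 > 1 ✓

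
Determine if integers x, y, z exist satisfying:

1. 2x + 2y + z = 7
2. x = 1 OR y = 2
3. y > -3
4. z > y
Yes

Take x = 1, y = 1, z = 3. Substituting into each constraint:
  (1) 2(1) + 2(1) + 3 = 7 ✓
  (2) x = 1, target 1 ✓ (first branch holds)
  (3) 1 > -3 ✓
  (4) 3 > 1 ✓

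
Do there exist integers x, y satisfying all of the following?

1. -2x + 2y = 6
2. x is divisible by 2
Yes

Take x = 0, y = 3. Substituting into each constraint:
  (1) -2(0) + 2(3) = 6 ✓
  (2) 0 = 2 × 0, remainder 0 ✓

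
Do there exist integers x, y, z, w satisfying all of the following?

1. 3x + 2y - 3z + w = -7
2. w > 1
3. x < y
Yes

Take x = 0, y = 1, z = 4, w = 3. Substituting into each constraint:
  (1) 3(0) + 2(1) - 3(4) + 3 = -7 ✓
  (2) 3 > 1 ✓
  (3) 0 < 1 ✓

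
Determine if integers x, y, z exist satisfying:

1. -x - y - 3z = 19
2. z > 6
Yes

Take x = -40, y = 0, z = 7. Substituting into each constraint:
  (1) 40 + 0 - 3(7) = 19 ✓
  (2) 7 > 6 ✓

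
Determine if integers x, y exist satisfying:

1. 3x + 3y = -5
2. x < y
No

Even the single constraint (3x + 3y = -5) is infeasible over the integers.

  - 3x + 3y = -5: every term on the left is divisible by 3, so the LHS ≡ 0 (mod 3), but the RHS -5 is not — no integer solution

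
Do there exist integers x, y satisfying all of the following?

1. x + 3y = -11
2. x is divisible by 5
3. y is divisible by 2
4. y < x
Yes

Take x = 25, y = -12. Substituting into each constraint:
  (1) 25 + 3(-12) = -11 ✓
  (2) 25 = 5 × 5, remainder 0 ✓
  (3) -12 = 2 × -6, remainder 0 ✓
  (4) -12 < 25 ✓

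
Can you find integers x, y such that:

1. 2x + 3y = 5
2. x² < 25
Yes

Take x = 1, y = 1. Substituting into each constraint:
  (1) 2(1) + 3(1) = 5 ✓
  (2) x² = (1)² = 1, and 1 < 25 ✓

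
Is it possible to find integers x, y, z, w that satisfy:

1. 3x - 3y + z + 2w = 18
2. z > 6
Yes

Take x = 0, y = -3, z = 9, w = 0. Substituting into each constraint:
  (1) 3(0) - 3(-3) + 9 + 2(0) = 18 ✓
  (2) 9 > 6 ✓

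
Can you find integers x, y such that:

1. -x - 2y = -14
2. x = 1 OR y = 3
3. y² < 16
Yes

Take x = 8, y = 3. Substituting into each constraint:
  (1) (-8) - 2(3) = -14 ✓
  (2) y = 3, target 3 ✓ (second branch holds)
  (3) y² = (3)² = 9, and 9 < 16 ✓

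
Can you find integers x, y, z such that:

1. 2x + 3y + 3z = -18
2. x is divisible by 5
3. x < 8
Yes

Take x = 0, y = 0, z = -6. Substituting into each constraint:
  (1) 2(0) + 3(0) + 3(-6) = -18 ✓
  (2) 0 = 5 × 0, remainder 0 ✓
  (3) 0 < 8 ✓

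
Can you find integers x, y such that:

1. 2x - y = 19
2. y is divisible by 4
No

The full constraint system is jointly infeasible over the integers. Each constraint and what it forces:

  - 2x - y = 19: is a linear equation tying the variables together
  - y is divisible by 4: restricts y to multiples of 4

Modular obstruction: writing y = 4y', every remaining term of the linear equation is divisible by 2, so the left side is ≡ 0 (mod 2); but the right side 19 ≡ 1 (mod 2). No integers can satisfy it.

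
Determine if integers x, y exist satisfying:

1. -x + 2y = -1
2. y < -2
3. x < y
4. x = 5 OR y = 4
No

A contradictory subset is {-x + 2y = -1, y < -2, x = 5 OR y = 4}. No integer assignment can satisfy these jointly:

  - -x + 2y = -1: is a linear equation tying the variables together
  - y < -2: bounds one variable relative to a constant
  - x = 5 OR y = 4: forces a choice: either x = 5 or y = 4

Split on the disjunction (x = 5 OR y = 4):
  • If x = 5: the equation forces y = 2, which contradicts the bound y ≤ -3.
  • If y = 4: this contradicts the bound y ≤ -3.
Both branches are infeasible, so the system has no integer solution.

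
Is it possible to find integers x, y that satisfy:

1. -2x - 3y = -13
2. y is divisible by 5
Yes

Take x = 14, y = -5. Substituting into each constraint:
  (1) -2(14) - 3(-5) = -13 ✓
  (2) -5 = 5 × -1, remainder 0 ✓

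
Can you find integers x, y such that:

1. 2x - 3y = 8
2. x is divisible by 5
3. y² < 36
Yes

Take x = 10, y = 4. Substituting into each constraint:
  (1) 2(10) - 3(4) = 8 ✓
  (2) 10 = 5 × 2, remainder 0 ✓
  (3) y² = (4)² = 16, and 16 < 36 ✓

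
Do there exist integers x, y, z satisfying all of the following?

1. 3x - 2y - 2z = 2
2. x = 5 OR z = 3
Yes

Take x = 6, y = 5, z = 3. Substituting into each constraint:
  (1) 3(6) - 2(5) - 2(3) = 2 ✓
  (2) z = 3, target 3 ✓ (second branch holds)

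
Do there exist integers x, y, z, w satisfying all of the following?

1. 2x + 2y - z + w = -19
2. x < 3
Yes

Take x = -10, y = 0, z = 0, w = 1. Substituting into each constraint:
  (1) 2(-10) + 2(0) + 0 + 1 = -19 ✓
  (2) -10 < 3 ✓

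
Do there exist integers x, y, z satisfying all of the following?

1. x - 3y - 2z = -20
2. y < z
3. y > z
No

A contradictory subset is {y < z, y > z}. No integer assignment can satisfy these jointly:

  - y < z: bounds one variable relative to another variable
  - y > z: bounds one variable relative to another variable

Direct contradiction: z > y and y > z cannot both hold.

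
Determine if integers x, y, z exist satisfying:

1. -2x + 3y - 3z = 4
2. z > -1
Yes

Take x = 1, y = 2, z = 0. Substituting into each constraint:
  (1) -2(1) + 3(2) - 3(0) = 4 ✓
  (2) 0 > -1 ✓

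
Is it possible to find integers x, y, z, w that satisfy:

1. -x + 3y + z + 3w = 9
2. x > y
Yes

Take x = 0, y = -1, z = 0, w = 4. Substituting into each constraint:
  (1) 0 + 3(-1) + 0 + 3(4) = 9 ✓
  (2) 0 > -1 ✓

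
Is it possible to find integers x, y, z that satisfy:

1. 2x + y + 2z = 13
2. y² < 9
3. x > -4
Yes

Take x = -3, y = -1, z = 10. Substituting into each constraint:
  (1) 2(-3) + (-1) + 2(10) = 13 ✓
  (2) y² = (-1)² = 1, and 1 < 9 ✓
  (3) -3 > -4 ✓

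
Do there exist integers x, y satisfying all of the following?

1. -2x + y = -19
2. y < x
Yes

Take x = 0, y = -19. Substituting into each constraint:
  (1) -2(0) + (-19) = -19 ✓
  (2) -19 < 0 ✓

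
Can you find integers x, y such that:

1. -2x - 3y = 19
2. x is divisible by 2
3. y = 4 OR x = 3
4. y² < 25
No

A contradictory subset is {-2x - 3y = 19, x is divisible by 2, y = 4 OR x = 3}. No integer assignment can satisfy these jointly:

  - -2x - 3y = 19: is a linear equation tying the variables together
  - x is divisible by 2: restricts x to multiples of 2
  - y = 4 OR x = 3: forces a choice: either y = 4 or x = 3

Split on the disjunction (y = 4 OR x = 3):
  • If y = 4: with y = 4, writing x = 2x', every remaining term of the linear equation is divisible by 4, so the left side is ≡ 0 (mod 4); but the right side 31 ≡ 3 (mod 4). No integers can satisfy it.
  • If x = 3: this contradicts the divisibility constraint — 3 is not a multiple of 2.
Both branches are infeasible, so the system has no integer solution.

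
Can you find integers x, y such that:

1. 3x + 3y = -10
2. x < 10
No

Even the single constraint (3x + 3y = -10) is infeasible over the integers.

  - 3x + 3y = -10: every term on the left is divisible by 3, so the LHS ≡ 0 (mod 3), but the RHS -10 is not — no integer solution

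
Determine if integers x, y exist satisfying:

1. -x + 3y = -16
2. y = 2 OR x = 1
Yes

Take x = 22, y = 2. Substituting into each constraint:
  (1) (-22) + 3(2) = -16 ✓
  (2) y = 2, target 2 ✓ (first branch holds)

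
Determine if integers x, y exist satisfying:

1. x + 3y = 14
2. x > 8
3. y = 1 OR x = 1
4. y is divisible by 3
No

A contradictory subset is {x > 8, y = 1 OR x = 1, y is divisible by 3}. No integer assignment can satisfy these jointly:

  - x > 8: bounds one variable relative to a constant
  - y = 1 OR x = 1: forces a choice: either y = 1 or x = 1
  - y is divisible by 3: restricts y to multiples of 3

Split on the disjunction (y = 1 OR x = 1):
  • If y = 1: this contradicts the divisibility constraint — 1 is not a multiple of 3.
  • If x = 1: this contradicts the bound x ≥ 9.
Both branches are infeasible, so the system has no integer solution.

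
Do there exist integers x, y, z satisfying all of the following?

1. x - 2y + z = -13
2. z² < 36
Yes

Take x = -13, y = 0, z = 0. Substituting into each constraint:
  (1) (-13) - 2(0) + 0 = -13 ✓
  (2) z² = (0)² = 0, and 0 < 36 ✓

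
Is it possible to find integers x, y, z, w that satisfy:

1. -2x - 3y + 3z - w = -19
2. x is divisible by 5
Yes

Take x = 0, y = 6, z = 0, w = 1. Substituting into each constraint:
  (1) -2(0) - 3(6) + 3(0) + (-1) = -19 ✓
  (2) 0 = 5 × 0, remainder 0 ✓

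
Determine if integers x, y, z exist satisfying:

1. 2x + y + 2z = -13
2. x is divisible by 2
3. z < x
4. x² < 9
Yes

Take x = 0, y = -11, z = -1. Substituting into each constraint:
  (1) 2(0) + (-11) + 2(-1) = -13 ✓
  (2) 0 = 2 × 0, remainder 0 ✓
  (3) -1 < 0 ✓
  (4) x² = (0)² = 0, and 0 < 9 ✓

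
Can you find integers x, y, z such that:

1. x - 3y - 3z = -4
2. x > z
Yes

Take x = 2, y = 1, z = 1. Substituting into each constraint:
  (1) 2 - 3(1) - 3(1) = -4 ✓
  (2) 2 > 1 ✓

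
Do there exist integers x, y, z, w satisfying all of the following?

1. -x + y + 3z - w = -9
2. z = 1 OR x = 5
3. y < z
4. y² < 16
Yes

Take x = 5, y = -1, z = 0, w = 3. Substituting into each constraint:
  (1) (-5) + (-1) + 3(0) + (-3) = -9 ✓
  (2) x = 5, target 5 ✓ (second branch holds)
  (3) -1 < 0 ✓
  (4) y² = (-1)² = 1, and 1 < 16 ✓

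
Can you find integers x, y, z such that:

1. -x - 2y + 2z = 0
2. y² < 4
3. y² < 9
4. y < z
Yes

Take x = 2, y = 0, z = 1. Substituting into each constraint:
  (1) (-2) - 2(0) + 2(1) = 0 ✓
  (2) y² = (0)² = 0, and 0 < 4 ✓
  (3) y² = (0)² = 0, and 0 < 9 ✓
  (4) 0 < 1 ✓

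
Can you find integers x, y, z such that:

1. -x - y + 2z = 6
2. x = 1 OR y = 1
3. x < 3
Yes

Take x = 1, y = 3, z = 5. Substituting into each constraint:
  (1) (-1) + (-3) + 2(5) = 6 ✓
  (2) x = 1, target 1 ✓ (first branch holds)
  (3) 1 < 3 ✓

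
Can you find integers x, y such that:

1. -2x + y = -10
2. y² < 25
Yes

Take x = 5, y = 0. Substituting into each constraint:
  (1) -2(5) + 0 = -10 ✓
  (2) y² = (0)² = 0, and 0 < 25 ✓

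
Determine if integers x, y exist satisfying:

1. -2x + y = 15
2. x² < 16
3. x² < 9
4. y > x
Yes

Take x = 0, y = 15. Substituting into each constraint:
  (1) -2(0) + 15 = 15 ✓
  (2) x² = (0)² = 0, and 0 < 16 ✓
  (3) x² = (0)² = 0, and 0 < 9 ✓
  (4) 15 > 0 ✓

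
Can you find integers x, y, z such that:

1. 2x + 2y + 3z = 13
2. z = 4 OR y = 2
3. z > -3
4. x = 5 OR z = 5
Yes

Take x = -3, y = 2, z = 5. Substituting into each constraint:
  (1) 2(-3) + 2(2) + 3(5) = 13 ✓
  (2) y = 2, target 2 ✓ (second branch holds)
  (3) 5 > -3 ✓
  (4) z = 5, target 5 ✓ (second branch holds)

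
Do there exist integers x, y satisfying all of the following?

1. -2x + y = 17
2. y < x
Yes

Take x = -18, y = -19. Substituting into each constraint:
  (1) -2(-18) + (-19) = 17 ✓
  (2) -19 < -18 ✓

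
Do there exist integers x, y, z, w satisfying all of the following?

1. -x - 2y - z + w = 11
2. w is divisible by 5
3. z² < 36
Yes

Take x = 1, y = -6, z = 0, w = 0. Substituting into each constraint:
  (1) (-1) - 2(-6) + 0 + 0 = 11 ✓
  (2) 0 = 5 × 0, remainder 0 ✓
  (3) z² = (0)² = 0, and 0 < 36 ✓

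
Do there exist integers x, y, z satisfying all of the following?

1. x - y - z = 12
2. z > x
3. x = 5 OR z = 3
Yes

Take x = 5, y = -13, z = 6. Substituting into each constraint:
  (1) 5 + 13 + (-6) = 12 ✓
  (2) 6 > 5 ✓
  (3) x = 5, target 5 ✓ (first branch holds)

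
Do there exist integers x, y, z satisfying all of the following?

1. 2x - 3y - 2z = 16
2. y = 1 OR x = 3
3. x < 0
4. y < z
No

The full constraint system is jointly infeasible over the integers. Each constraint and what it forces:

  - 2x - 3y - 2z = 16: is a linear equation tying the variables together
  - y = 1 OR x = 3: forces a choice: either y = 1 or x = 3
  - x < 0: bounds one variable relative to a constant
  - y < z: bounds one variable relative to another variable

Split on the disjunction (y = 1 OR x = 3):
  • If y = 1: with y = 1, every remaining term of the linear equation is divisible by 2, so the left side is ≡ 0 (mod 2); but the right side 19 ≡ 1 (mod 2). No integers can satisfy it.
  • If x = 3: this contradicts the bound x ≤ -1.
Both branches are infeasible, so the system has no integer solution.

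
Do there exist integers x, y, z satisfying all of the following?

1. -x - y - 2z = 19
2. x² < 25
Yes

Take x = 0, y = -19, z = 0. Substituting into each constraint:
  (1) 0 + 19 - 2(0) = 19 ✓
  (2) x² = (0)² = 0, and 0 < 25 ✓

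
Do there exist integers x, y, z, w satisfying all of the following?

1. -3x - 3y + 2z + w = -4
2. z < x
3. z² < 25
Yes

Take x = 1, y = 0, z = 0, w = -1. Substituting into each constraint:
  (1) -3(1) - 3(0) + 2(0) + (-1) = -4 ✓
  (2) 0 < 1 ✓
  (3) z² = (0)² = 0, and 0 < 25 ✓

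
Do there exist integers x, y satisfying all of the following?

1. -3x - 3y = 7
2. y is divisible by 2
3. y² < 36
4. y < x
No

Even the single constraint (-3x - 3y = 7) is infeasible over the integers.

  - -3x - 3y = 7: every term on the left is divisible by 3, so the LHS ≡ 0 (mod 3), but the RHS 7 is not — no integer solution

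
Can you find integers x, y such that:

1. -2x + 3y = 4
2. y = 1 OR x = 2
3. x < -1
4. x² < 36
No

A contradictory subset is {-2x + 3y = 4, y = 1 OR x = 2, x < -1}. No integer assignment can satisfy these jointly:

  - -2x + 3y = 4: is a linear equation tying the variables together
  - y = 1 OR x = 2: forces a choice: either y = 1 or x = 2
  - x < -1: bounds one variable relative to a constant

Split on the disjunction (y = 1 OR x = 2):
  • If y = 1: with y = 1, every remaining term of the linear equation is divisible by 2, so the left side is ≡ 0 (mod 2); but the right side 1 ≡ 1 (mod 2). No integers can satisfy it.
  • If x = 2: this contradicts the bound x ≤ -2.
Both branches are infeasible, so the system has no integer solution.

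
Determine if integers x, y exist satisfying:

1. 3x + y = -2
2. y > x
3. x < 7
Yes

Take x = -1, y = 1. Substituting into each constraint:
  (1) 3(-1) + 1 = -2 ✓
  (2) 1 > -1 ✓
  (3) -1 < 7 ✓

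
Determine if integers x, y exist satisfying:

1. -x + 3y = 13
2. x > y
Yes

Take x = 8, y = 7. Substituting into each constraint:
  (1) (-8) + 3(7) = 13 ✓
  (2) 8 > 7 ✓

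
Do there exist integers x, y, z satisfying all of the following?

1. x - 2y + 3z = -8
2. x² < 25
Yes

Take x = 0, y = 4, z = 0. Substituting into each constraint:
  (1) 0 - 2(4) + 3(0) = -8 ✓
  (2) x² = (0)² = 0, and 0 < 25 ✓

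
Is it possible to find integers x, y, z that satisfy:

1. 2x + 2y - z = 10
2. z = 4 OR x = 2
Yes

Take x = 0, y = 7, z = 4. Substituting into each constraint:
  (1) 2(0) + 2(7) + (-4) = 10 ✓
  (2) z = 4, target 4 ✓ (first branch holds)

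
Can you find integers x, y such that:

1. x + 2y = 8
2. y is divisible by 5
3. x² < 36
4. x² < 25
Yes

Take x = -2, y = 5. Substituting into each constraint:
  (1) (-2) + 2(5) = 8 ✓
  (2) 5 = 5 × 1, remainder 0 ✓
  (3) x² = (-2)² = 4, and 4 < 36 ✓
  (4) x² = (-2)² = 4, and 4 < 25 ✓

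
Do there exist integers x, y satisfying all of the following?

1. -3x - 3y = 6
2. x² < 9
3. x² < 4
Yes

Take x = 0, y = -2. Substituting into each constraint:
  (1) -3(0) - 3(-2) = 6 ✓
  (2) x² = (0)² = 0, and 0 < 9 ✓
  (3) x² = (0)² = 0, and 0 < 4 ✓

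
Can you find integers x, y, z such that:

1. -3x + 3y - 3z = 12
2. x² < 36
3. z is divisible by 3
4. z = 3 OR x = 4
Yes

Take x = 4, y = 8, z = 0. Substituting into each constraint:
  (1) -3(4) + 3(8) - 3(0) = 12 ✓
  (2) x² = (4)² = 16, and 16 < 36 ✓
  (3) 0 = 3 × 0, remainder 0 ✓
  (4) x = 4, target 4 ✓ (second branch holds)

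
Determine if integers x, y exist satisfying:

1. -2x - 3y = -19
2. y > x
Yes

Take x = 2, y = 5. Substituting into each constraint:
  (1) -2(2) - 3(5) = -19 ✓
  (2) 5 > 2 ✓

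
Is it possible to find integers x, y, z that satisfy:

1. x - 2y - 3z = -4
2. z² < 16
Yes

Take x = 0, y = 2, z = 0. Substituting into each constraint:
  (1) 0 - 2(2) - 3(0) = -4 ✓
  (2) z² = (0)² = 0, and 0 < 16 ✓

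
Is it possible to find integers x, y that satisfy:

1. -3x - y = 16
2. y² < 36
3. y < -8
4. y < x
No

A contradictory subset is {y² < 36, y < -8}. No integer assignment can satisfy these jointly:

  - y² < 36: restricts y to |y| ≤ 5
  - y < -8: bounds one variable relative to a constant

Direct contradiction: the bounds on y require y ≥ -5 and y ≤ -9 simultaneously, which is empty.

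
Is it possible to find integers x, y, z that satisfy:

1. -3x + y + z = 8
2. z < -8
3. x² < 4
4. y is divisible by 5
Yes

Take x = 1, y = 20, z = -9. Substituting into each constraint:
  (1) -3(1) + 20 + (-9) = 8 ✓
  (2) -9 < -8 ✓
  (3) x² = (1)² = 1, and 1 < 4 ✓
  (4) 20 = 5 × 4, remainder 0 ✓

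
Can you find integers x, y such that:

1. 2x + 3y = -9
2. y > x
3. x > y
No

A contradictory subset is {y > x, x > y}. No integer assignment can satisfy these jointly:

  - y > x: bounds one variable relative to another variable
  - x > y: bounds one variable relative to another variable

Direct contradiction: y > x and x > y cannot both hold.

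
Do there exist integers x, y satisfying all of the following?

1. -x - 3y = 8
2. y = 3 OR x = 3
Yes

Take x = -17, y = 3. Substituting into each constraint:
  (1) 17 - 3(3) = 8 ✓
  (2) y = 3, target 3 ✓ (first branch holds)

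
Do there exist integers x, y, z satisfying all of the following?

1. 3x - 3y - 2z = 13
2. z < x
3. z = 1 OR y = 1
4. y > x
Yes

Take x = 0, y = 1, z = -8. Substituting into each constraint:
  (1) 3(0) - 3(1) - 2(-8) = 13 ✓
  (2) -8 < 0 ✓
  (3) y = 1, target 1 ✓ (second branch holds)
  (4) 1 > 0 ✓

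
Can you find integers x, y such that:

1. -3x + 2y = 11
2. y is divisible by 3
No

The full constraint system is jointly infeasible over the integers. Each constraint and what it forces:

  - -3x + 2y = 11: is a linear equation tying the variables together
  - y is divisible by 3: restricts y to multiples of 3

Modular obstruction: writing y = 3y', every remaining term of the linear equation is divisible by 3, so the left side is ≡ 0 (mod 3); but the right side 11 ≡ 2 (mod 3). No integers can satisfy it.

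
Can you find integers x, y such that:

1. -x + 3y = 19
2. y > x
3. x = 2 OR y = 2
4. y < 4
Yes

Take x = -13, y = 2. Substituting into each constraint:
  (1) 13 + 3(2) = 19 ✓
  (2) 2 > -13 ✓
  (3) y = 2, target 2 ✓ (second branch holds)
  (4) 2 < 4 ✓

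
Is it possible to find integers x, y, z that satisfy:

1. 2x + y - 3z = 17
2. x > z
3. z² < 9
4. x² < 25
Yes

Take x = 1, y = 15, z = 0. Substituting into each constraint:
  (1) 2(1) + 15 - 3(0) = 17 ✓
  (2) 1 > 0 ✓
  (3) z² = (0)² = 0, and 0 < 9 ✓
  (4) x² = (1)² = 1, and 1 < 25 ✓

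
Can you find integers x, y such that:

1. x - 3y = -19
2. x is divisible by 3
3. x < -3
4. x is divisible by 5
No

A contradictory subset is {x - 3y = -19, x is divisible by 3}. No integer assignment can satisfy these jointly:

  - x - 3y = -19: is a linear equation tying the variables together
  - x is divisible by 3: restricts x to multiples of 3

Modular obstruction: writing x = 3x', every remaining term of the linear equation is divisible by 3, so the left side is ≡ 0 (mod 3); but the right side -19 ≡ 2 (mod 3). No integers can satisfy it.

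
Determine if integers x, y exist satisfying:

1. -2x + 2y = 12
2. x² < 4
Yes

Take x = 0, y = 6. Substituting into each constraint:
  (1) -2(0) + 2(6) = 12 ✓
  (2) x² = (0)² = 0, and 0 < 4 ✓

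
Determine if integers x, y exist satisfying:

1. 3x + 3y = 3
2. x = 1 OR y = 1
Yes

Take x = 1, y = 0. Substituting into each constraint:
  (1) 3(1) + 3(0) = 3 ✓
  (2) x = 1, target 1 ✓ (first branch holds)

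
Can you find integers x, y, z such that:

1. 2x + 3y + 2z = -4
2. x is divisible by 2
Yes

Take x = 0, y = -2, z = 1. Substituting into each constraint:
  (1) 2(0) + 3(-2) + 2(1) = -4 ✓
  (2) 0 = 2 × 0, remainder 0 ✓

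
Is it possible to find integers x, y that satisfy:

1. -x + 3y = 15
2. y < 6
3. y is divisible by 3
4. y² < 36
Yes

Take x = -15, y = 0. Substituting into each constraint:
  (1) 15 + 3(0) = 15 ✓
  (2) 0 < 6 ✓
  (3) 0 = 3 × 0, remainder 0 ✓
  (4) y² = (0)² = 0, and 0 < 36 ✓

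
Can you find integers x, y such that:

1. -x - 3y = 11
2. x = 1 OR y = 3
Yes

Take x = -20, y = 3. Substituting into each constraint:
  (1) 20 - 3(3) = 11 ✓
  (2) y = 3, target 3 ✓ (second branch holds)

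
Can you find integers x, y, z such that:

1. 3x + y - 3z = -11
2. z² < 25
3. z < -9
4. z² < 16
No

A contradictory subset is {z < -9, z² < 16}. No integer assignment can satisfy these jointly:

  - z < -9: bounds one variable relative to a constant
  - z² < 16: restricts z to |z| ≤ 3

Direct contradiction: the bounds on z require z ≥ -3 and z ≤ -10 simultaneously, which is empty.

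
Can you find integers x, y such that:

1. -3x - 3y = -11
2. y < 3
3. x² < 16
No

Even the single constraint (-3x - 3y = -11) is infeasible over the integers.

  - -3x - 3y = -11: every term on the left is divisible by 3, so the LHS ≡ 0 (mod 3), but the RHS -11 is not — no integer solution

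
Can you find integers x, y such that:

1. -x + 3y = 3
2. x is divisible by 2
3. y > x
Yes

Take x = 0, y = 1. Substituting into each constraint:
  (1) 0 + 3(1) = 3 ✓
  (2) 0 = 2 × 0, remainder 0 ✓
  (3) 1 > 0 ✓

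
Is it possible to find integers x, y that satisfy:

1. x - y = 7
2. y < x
Yes

Take x = 0, y = -7. Substituting into each constraint:
  (1) 0 + 7 = 7 ✓
  (2) -7 < 0 ✓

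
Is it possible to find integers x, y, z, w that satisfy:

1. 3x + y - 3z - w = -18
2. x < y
Yes

Take x = -1, y = 0, z = 0, w = 15. Substituting into each constraint:
  (1) 3(-1) + 0 - 3(0) + (-15) = -18 ✓
  (2) -1 < 0 ✓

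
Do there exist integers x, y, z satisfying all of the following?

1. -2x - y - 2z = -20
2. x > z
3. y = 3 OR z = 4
Yes

Take x = 5, y = 2, z = 4. Substituting into each constraint:
  (1) -2(5) + (-2) - 2(4) = -20 ✓
  (2) 5 > 4 ✓
  (3) z = 4, target 4 ✓ (second branch holds)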